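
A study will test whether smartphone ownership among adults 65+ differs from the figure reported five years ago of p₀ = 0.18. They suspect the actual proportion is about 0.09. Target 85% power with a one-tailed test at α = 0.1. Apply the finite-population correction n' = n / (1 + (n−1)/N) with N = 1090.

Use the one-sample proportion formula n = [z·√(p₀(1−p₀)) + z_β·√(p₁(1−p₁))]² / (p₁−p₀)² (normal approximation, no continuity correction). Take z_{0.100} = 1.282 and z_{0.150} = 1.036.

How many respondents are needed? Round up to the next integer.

n = [z_α·√(p₀q₀) + z_β·√(p₁q₁)]² / (p₁ − p₀)²
  = [1.282·√(0.18·0.82) + 1.036·√(0.09·0.91)]² / (-0.09)²
  = [1.282·0.3842 + 1.036·0.2862]² / 0.0081
  = [0.7890]² / 0.0081
  = 76.86
Finite-population correction (N = 1090): 76.86 / (1 + (76.86 − 1)/1090) = 71.86.
Round up → n = 72.

n = 72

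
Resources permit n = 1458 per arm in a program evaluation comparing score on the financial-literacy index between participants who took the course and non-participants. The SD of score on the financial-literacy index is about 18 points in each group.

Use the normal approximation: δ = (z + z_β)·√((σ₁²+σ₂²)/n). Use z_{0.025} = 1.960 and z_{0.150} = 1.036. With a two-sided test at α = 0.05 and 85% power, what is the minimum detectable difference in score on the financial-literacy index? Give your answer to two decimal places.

Minimum detectable difference ≈ 2.00 points

δ = (z_{α/2} + z_β) · √((σ₁²+σ₂²)/n)
  = (1.960 + 1.036) · √(648/1458)
  = 2.996 · √0.44444
  = 2.996 · 0.6667
  = 1.9973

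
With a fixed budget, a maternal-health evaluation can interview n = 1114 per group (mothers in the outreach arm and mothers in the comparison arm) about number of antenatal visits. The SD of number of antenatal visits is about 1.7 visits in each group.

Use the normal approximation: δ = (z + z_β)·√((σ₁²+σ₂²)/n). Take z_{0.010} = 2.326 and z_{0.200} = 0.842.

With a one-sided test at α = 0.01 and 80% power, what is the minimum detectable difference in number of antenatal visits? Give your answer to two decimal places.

Minimum detectable difference ≈ 0.23 visits

δ = (z_α + z_β) · √((σ₁²+σ₂²)/n)
  = (2.326 + 0.842) · √(5.78/1114)
  = 3.168 · √0.00519
  = 3.168 · 0.0720
  = 0.2282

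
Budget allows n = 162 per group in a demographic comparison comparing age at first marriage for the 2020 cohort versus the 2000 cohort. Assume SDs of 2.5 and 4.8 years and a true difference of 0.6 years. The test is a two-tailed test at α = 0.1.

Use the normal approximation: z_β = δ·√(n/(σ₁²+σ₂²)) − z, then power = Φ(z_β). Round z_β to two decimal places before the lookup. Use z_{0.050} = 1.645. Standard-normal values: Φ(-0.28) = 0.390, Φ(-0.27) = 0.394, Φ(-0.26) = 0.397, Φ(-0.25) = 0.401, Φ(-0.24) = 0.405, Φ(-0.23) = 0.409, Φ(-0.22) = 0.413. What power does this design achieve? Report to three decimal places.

z_β = δ·√(n/(σ₁²+σ₂²)) − z_{α/2}
    = 0.6 · √(162/29.29) − 1.645
    = 0.6 · 2.35179 − 1.645
    = 1.4111 − 1.645 = -0.2339 → -0.23
Power = Φ(-0.23) = 0.409.

Power ≈ 0.409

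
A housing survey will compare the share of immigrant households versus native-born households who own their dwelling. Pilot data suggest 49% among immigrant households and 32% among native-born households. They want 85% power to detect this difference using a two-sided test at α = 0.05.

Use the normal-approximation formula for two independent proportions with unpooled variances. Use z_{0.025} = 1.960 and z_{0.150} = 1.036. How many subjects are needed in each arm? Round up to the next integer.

n = 146 per group

n = (z_{α/2} + z_β)² · [p₁(1−p₁) + p₂(1−p₂)] / (p₁ − p₂)²
  = (1.960 + 1.036)² · (0.49·0.51 + 0.32·0.68) / (0.17)²
  = (2.996)² · (0.2499 + 0.2176) / 0.0289
  = 8.9760 · 0.4675 / 0.0289
  = 145.20
Round up → n = 146 per group.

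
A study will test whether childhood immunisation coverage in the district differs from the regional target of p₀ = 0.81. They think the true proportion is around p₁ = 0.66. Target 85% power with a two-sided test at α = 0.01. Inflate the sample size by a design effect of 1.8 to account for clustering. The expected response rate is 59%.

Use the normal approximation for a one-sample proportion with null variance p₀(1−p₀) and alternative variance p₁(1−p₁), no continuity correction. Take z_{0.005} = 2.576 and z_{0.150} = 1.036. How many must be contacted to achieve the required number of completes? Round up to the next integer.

n = [z_{α/2}·√(p₀q₀) + z_β·√(p₁q₁)]² / (p₁ − p₀)²
  = [2.576·√(0.81·0.19) + 1.036·√(0.66·0.34)]² / (-0.15)²
  = [2.576·0.3923 + 1.036·0.4737]² / 0.0225
  = [1.5013]² / 0.0225
  = 100.18
Design effect: 1.8 × 100.18 = 180.32.
Adjust for 59% response: 180.32 / 0.59 = 305.63.
Round up → n = 306.

n = 306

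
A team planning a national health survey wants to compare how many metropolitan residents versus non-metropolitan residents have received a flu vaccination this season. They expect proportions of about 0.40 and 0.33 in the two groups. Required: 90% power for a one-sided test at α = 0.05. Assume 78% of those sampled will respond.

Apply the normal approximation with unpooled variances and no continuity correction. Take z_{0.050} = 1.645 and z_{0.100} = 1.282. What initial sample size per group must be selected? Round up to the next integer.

n = (z_α + z_β)² · [p₁(1−p₁) + p₂(1−p₂)] / (p₁ − p₂)²
  = (1.645 + 1.282)² · (0.40·0.60 + 0.33·0.67) / (0.07)²
  = (2.927)² · (0.2400 + 0.2211) / 0.0049
  = 8.5673 · 0.4611 / 0.0049
  = 806.20
Adjust for 78% response: 806.20 / 0.78 = 1033.59.
Round up → n = 1034 per group.

n = 1034 per group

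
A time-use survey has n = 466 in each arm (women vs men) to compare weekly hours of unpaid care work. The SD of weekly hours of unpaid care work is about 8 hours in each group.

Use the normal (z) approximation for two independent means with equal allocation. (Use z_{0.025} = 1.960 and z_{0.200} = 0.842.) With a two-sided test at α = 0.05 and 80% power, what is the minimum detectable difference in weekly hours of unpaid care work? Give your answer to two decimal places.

δ = (z_{α/2} + z_β) · √((σ₁²+σ₂²)/n)
  = (1.960 + 0.842) · √(128/466)
  = 2.802 · √0.27468
  = 2.802 · 0.5241
  = 1.4685

Minimum detectable difference ≈ 1.47 hours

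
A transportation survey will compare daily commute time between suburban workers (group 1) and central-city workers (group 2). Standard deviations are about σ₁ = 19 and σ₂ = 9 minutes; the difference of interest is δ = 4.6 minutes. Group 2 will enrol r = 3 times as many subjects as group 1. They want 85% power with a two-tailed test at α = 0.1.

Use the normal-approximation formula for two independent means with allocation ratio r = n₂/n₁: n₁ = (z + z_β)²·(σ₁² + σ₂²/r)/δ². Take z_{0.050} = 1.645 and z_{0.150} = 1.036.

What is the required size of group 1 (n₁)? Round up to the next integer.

n₁ = (z_{α/2} + z_β)² · (σ₁² + σ₂²/r) / δ²
   = (1.645 + 1.036)² · (19² + 9²/3) / 4.6²
   = 7.1878 · (361 + 27) / 21.16
   = 7.1878 · 388 / 21.16
   = 131.80
Round up → n₁ = 132; n₂ = r·n₁ = 3 × 132 = 396.

n₁ = 132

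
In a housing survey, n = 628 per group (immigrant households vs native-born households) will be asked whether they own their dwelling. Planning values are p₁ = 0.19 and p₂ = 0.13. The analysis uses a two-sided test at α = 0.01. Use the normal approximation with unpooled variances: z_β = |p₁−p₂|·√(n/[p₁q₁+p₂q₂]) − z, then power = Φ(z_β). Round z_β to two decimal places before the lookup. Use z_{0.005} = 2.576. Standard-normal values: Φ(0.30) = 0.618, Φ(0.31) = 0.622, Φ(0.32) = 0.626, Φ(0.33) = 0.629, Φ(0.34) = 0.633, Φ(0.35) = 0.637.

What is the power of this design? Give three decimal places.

z_β = |p₁−p₂|·√(n/[p₁q₁+p₂q₂]) − z_{α/2}
    = 0.06 · √(628/0.2670) − 2.576
    = 0.06 · 48.4980 − 2.576
    = 2.9099 − 2.576 = 0.3339 → 0.33
Power = Φ(0.33) = 0.629.

Power ≈ 0.629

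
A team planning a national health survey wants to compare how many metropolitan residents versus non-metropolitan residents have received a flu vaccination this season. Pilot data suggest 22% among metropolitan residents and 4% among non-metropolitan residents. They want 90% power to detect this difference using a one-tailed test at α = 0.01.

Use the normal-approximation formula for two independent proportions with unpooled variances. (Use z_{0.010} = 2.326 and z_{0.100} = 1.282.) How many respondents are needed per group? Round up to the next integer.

n = 85 per group

n = (z_α + z_β)² · [p₁(1−p₁) + p₂(1−p₂)] / (p₁ − p₂)²
  = (2.326 + 1.282)² · (0.22·0.78 + 0.04·0.96) / (0.18)²
  = (3.608)² · (0.1716 + 0.0384) / 0.0324
  = 13.0177 · 0.2100 / 0.0324
  = 84.37
Round up → n = 85 per group.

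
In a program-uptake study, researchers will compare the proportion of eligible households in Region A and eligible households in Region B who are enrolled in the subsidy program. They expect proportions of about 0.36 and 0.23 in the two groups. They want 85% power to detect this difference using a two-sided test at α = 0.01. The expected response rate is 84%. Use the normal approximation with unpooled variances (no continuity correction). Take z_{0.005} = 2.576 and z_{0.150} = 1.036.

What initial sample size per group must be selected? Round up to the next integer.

n = 375 per group

n = (z_{α/2} + z_β)² · [p₁(1−p₁) + p₂(1−p₂)] / (p₁ − p₂)²
  = (2.576 + 1.036)² · (0.36·0.64 + 0.23·0.77) / (0.13)²
  = (3.612)² · (0.2304 + 0.1771) / 0.0169
  = 13.0465 · 0.4075 / 0.0169
  = 314.58
Adjust for 84% response: 314.58 / 0.84 = 374.50.
Round up → n = 375 per group.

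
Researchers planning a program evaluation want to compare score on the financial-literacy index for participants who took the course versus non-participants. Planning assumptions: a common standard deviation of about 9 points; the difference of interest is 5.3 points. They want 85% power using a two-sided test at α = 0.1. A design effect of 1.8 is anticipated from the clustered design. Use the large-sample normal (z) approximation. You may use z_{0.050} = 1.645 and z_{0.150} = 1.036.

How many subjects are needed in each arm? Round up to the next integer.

n = 75 per group

n = (z_{α/2} + z_β)² · (σ₁² + σ₂²) / δ²
  = (1.645 + 1.036)² · (2·9² = 162) / 5.3²
  = 7.1878 · 162 / 28.09
  = 41.45
Design effect: 1.8 × 41.45 = 74.62.
Round up → n = 75 per group.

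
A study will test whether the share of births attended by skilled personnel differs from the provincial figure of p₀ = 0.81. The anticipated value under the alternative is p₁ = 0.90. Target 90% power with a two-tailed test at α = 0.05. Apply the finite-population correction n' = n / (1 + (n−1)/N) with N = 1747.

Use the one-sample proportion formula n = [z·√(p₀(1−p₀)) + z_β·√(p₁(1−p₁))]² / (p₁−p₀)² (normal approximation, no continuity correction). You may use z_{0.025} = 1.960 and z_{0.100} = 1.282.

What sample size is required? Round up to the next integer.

n = 151

n = [z_{α/2}·√(p₀q₀) + z_β·√(p₁q₁)]² / (p₁ − p₀)²
  = [1.960·√(0.81·0.19) + 1.282·√(0.90·0.10)]² / (0.09)²
  = [1.960·0.3923 + 1.282·0.3000]² / 0.0081
  = [1.1535]² / 0.0081
  = 164.27
Finite-population correction (N = 1747): 164.27 / (1 + (164.27 − 1)/1747) = 150.23.
Round up → n = 151.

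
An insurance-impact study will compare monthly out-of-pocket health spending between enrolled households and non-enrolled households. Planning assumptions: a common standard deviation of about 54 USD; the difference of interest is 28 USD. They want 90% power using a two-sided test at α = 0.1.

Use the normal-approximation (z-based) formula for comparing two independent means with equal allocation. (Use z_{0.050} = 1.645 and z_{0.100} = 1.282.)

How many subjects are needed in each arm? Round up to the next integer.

n = 64 per group

n = (z_{α/2} + z_β)² · (σ₁² + σ₂²) / δ²
  = (1.645 + 1.282)² · (2·54² = 5832) / 28²
  = 8.5673 · 5832 / 784
  = 63.73
Round up → n = 64 per group.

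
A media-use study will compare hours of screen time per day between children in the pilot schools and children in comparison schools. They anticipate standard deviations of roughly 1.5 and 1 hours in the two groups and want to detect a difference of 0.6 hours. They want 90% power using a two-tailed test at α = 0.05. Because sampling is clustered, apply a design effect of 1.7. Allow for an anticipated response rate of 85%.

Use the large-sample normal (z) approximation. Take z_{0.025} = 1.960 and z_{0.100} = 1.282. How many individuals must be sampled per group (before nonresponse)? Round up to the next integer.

n = 190 per group

n = (z_{α/2} + z_β)² · (σ₁² + σ₂²) / δ²
  = (1.960 + 1.282)² · (1.5² + 1² = 3.25) / 0.6²
  = 10.5106 · 3.25 / 0.36
  = 94.89
Design effect: 1.7 × 94.89 = 161.31.
Adjust for 85% response: 161.31 / 0.85 = 189.77.
Round up → n = 190 per group.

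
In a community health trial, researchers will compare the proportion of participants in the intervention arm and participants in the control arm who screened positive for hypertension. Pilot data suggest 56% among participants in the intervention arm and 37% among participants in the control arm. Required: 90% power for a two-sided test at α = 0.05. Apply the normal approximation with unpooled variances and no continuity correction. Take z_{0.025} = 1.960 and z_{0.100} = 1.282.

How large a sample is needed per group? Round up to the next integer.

n = (z_{α/2} + z_β)² · [p₁(1−p₁) + p₂(1−p₂)] / (p₁ − p₂)²
  = (1.960 + 1.282)² · (0.56·0.44 + 0.37·0.63) / (0.19)²
  = (3.242)² · (0.2464 + 0.2331) / 0.0361
  = 10.5106 · 0.4795 / 0.0361
  = 139.61
Round up → n = 140 per group.

n = 140 per group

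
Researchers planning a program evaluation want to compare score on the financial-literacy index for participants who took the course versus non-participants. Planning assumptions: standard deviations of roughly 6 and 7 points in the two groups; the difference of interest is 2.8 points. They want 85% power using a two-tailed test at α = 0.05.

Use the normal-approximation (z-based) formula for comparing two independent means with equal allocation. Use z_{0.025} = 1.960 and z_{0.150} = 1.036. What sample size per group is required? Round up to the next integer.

n = (z_{α/2} + z_β)² · (σ₁² + σ₂²) / δ²
  = (1.960 + 1.036)² · (6² + 7² = 85) / 2.8²
  = 8.9760 · 85 / 7.84
  = 97.32
Round up → n = 98 per group.

n = 98 per group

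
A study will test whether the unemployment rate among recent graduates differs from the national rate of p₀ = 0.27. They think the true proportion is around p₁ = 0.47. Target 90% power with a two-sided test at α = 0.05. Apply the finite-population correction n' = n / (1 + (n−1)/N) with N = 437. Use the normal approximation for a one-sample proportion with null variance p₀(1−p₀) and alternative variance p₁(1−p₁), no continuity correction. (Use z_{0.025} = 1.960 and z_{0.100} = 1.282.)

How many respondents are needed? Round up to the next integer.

n = [z_{α/2}·√(p₀q₀) + z_β·√(p₁q₁)]² / (p₁ − p₀)²
  = [1.960·√(0.27·0.73) + 1.282·√(0.47·0.53)]² / (0.20)²
  = [1.960·0.4440 + 1.282·0.4991]² / 0.0400
  = [1.5100]² / 0.0400
  = 57.00
Finite-population correction (N = 437): 57.00 / (1 + (57.00 − 1)/437) = 50.53.
Round up → n = 51.

n = 51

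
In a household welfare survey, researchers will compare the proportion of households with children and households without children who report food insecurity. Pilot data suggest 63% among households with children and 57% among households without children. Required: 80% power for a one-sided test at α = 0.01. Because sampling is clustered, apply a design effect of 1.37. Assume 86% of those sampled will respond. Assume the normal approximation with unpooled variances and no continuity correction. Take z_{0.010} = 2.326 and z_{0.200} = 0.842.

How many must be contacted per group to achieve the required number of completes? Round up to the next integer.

n = 2124 per group

n = (z_α + z_β)² · [p₁(1−p₁) + p₂(1−p₂)] / (p₁ − p₂)²
  = (2.326 + 0.842)² · (0.63·0.37 + 0.57·0.43) / (0.06)²
  = (3.168)² · (0.2331 + 0.2451) / 0.0036
  = 10.0362 · 0.4782 / 0.0036
  = 1333.15
Design effect: 1.37 × 1333.15 = 1826.41.
Adjust for 86% response: 1826.41 / 0.86 = 2123.73.
Round up → n = 2124 per group.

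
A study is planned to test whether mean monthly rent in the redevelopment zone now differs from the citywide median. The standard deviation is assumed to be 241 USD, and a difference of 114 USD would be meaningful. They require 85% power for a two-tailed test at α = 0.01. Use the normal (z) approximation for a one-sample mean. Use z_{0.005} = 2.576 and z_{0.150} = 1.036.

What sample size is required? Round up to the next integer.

n = (z_{α/2} + z_β)² · σ² / δ²
  = (2.576 + 1.036)² · 241² / 114²
  = 13.0465 · 58081 / 12996
  = 58.31
Round up → n = 59.

n = 59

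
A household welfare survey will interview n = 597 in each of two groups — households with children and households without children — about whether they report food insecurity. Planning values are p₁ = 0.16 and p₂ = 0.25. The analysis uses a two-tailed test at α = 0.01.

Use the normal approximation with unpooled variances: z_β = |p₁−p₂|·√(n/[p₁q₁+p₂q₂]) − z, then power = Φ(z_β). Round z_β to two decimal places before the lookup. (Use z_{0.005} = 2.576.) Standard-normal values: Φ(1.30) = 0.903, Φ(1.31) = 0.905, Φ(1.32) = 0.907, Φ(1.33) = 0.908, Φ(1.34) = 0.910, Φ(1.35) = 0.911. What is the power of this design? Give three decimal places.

Power ≈ 0.903

z_β = |p₁−p₂|·√(n/[p₁q₁+p₂q₂]) − z_{α/2}
    = 0.09 · √(597/0.3219) − 2.576
    = 0.09 · 43.0652 − 2.576
    = 3.8759 − 2.576 = 1.2999 → 1.30
Power = Φ(1.30) = 0.903.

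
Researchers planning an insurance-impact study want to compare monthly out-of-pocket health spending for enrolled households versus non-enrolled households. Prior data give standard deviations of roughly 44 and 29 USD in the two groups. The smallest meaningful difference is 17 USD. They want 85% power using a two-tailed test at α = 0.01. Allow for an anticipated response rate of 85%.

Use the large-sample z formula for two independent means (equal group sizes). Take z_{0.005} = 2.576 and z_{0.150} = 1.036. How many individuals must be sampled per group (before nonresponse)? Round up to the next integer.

n = 148 per group

n = (z_{α/2} + z_β)² · (σ₁² + σ₂²) / δ²
  = (2.576 + 1.036)² · (44² + 29² = 2777) / 17²
  = 13.0465 · 2777 / 289
  = 125.36
Adjust for 85% response: 125.36 / 0.85 = 147.49.
Round up → n = 148 per group.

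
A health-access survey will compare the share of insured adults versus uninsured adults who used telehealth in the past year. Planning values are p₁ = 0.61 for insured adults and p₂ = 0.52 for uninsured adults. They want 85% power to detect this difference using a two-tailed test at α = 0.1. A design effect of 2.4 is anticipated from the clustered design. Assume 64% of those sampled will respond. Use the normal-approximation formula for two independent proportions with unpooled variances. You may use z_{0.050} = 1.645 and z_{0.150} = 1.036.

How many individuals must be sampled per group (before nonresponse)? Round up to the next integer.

n = 1623 per group

n = (z_{α/2} + z_β)² · [p₁(1−p₁) + p₂(1−p₂)] / (p₁ − p₂)²
  = (1.645 + 1.036)² · (0.61·0.39 + 0.52·0.48) / (0.09)²
  = (2.681)² · (0.2379 + 0.2496) / 0.0081
  = 7.1878 · 0.4875 / 0.0081
  = 432.60
Design effect: 2.4 × 432.60 = 1038.23.
Adjust for 64% response: 1038.23 / 0.64 = 1622.24.
Round up → n = 1623 per group.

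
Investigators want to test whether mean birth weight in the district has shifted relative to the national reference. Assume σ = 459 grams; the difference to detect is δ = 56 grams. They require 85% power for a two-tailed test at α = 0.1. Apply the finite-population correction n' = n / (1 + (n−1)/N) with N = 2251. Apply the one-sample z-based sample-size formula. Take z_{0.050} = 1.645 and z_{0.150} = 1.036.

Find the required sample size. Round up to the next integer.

n = (z_{α/2} + z_β)² · σ² / δ²
  = (1.645 + 1.036)² · 459² / 56²
  = 7.1878 · 210681 / 3136
  = 482.88
Finite-population correction (N = 2251): 482.88 / (1 + (482.88 − 1)/2251) = 397.74.
Round up → n = 398.

n = 398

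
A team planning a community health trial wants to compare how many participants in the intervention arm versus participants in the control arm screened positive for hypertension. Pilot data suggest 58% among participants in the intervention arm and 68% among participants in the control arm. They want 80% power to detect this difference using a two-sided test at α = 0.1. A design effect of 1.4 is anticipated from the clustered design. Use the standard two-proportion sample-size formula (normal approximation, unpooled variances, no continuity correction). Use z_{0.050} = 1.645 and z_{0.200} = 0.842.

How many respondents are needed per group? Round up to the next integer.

n = (z_{α/2} + z_β)² · [p₁(1−p₁) + p₂(1−p₂)] / (p₁ − p₂)²
  = (1.645 + 0.842)² · (0.58·0.42 + 0.68·0.32) / (-0.10)²
  = (2.487)² · (0.2436 + 0.2176) / 0.0100
  = 6.1852 · 0.4612 / 0.0100
  = 285.26
Design effect: 1.4 × 285.26 = 399.36.
Round up → n = 400 per group.

n = 400 per group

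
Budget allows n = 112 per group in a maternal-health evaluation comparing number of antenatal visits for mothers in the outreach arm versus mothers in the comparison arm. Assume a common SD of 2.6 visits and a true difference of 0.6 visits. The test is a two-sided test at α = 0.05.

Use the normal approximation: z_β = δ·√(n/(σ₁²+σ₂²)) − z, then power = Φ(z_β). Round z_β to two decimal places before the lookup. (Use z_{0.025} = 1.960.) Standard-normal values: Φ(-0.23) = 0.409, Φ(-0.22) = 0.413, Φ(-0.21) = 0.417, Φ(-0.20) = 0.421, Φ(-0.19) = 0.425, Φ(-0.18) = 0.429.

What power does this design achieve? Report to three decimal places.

Power ≈ 0.409

z_β = δ·√(n/(σ₁²+σ₂²)) − z_{α/2}
    = 0.6 · √(112/13.52) − 1.960
    = 0.6 · 2.87820 − 1.960
    = 1.7269 − 1.960 = -0.2331 → -0.23
Power = Φ(-0.23) = 0.409.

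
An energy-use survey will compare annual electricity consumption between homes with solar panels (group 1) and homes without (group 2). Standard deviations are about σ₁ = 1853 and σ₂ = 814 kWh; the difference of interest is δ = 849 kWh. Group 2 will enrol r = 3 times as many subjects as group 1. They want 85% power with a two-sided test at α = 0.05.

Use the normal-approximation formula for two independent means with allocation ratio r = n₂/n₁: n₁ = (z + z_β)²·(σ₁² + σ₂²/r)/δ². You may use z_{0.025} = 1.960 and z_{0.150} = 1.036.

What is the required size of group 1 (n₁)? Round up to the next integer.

n₁ = (z_{α/2} + z_β)² · (σ₁² + σ₂²/r) / δ²
   = (1.960 + 1.036)² · (1853² + 814²/3) / 849²
   = 8.9760 · (3433609 + 220865.3) / 720801
   = 8.9760 · 3654474.3 / 720801
   = 45.51
Round up → n₁ = 46; n₂ = r·n₁ = 3 × 46 = 138.

n₁ = 46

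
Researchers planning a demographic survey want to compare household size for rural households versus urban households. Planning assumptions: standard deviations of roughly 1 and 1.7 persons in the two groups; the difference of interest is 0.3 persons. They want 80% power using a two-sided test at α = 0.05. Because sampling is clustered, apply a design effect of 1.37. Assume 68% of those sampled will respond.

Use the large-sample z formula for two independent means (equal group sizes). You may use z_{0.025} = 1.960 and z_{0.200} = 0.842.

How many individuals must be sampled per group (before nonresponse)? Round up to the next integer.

n = (z_{α/2} + z_β)² · (σ₁² + σ₂²) / δ²
  = (1.960 + 0.842)² · (1² + 1.7² = 3.89) / 0.3²
  = 7.8512 · 3.89 / 0.09
  = 339.35
Design effect: 1.37 × 339.35 = 464.90.
Adjust for 68% response: 464.90 / 0.68 = 683.68.
Round up → n = 684 per group.

n = 684 per group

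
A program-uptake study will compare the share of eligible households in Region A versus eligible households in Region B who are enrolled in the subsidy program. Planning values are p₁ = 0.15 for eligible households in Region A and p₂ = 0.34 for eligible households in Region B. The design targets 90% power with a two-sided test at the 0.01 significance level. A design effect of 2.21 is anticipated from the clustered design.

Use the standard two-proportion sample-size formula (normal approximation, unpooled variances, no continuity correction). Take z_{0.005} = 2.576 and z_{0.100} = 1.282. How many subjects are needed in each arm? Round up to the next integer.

n = (z_{α/2} + z_β)² · [p₁(1−p₁) + p₂(1−p₂)] / (p₁ − p₂)²
  = (2.576 + 1.282)² · (0.15·0.85 + 0.34·0.66) / (-0.19)²
  = (3.858)² · (0.1275 + 0.2244) / 0.0361
  = 14.8842 · 0.3519 / 0.0361
  = 145.09
Design effect: 2.21 × 145.09 = 320.65.
Round up → n = 321 per group.

n = 321 per group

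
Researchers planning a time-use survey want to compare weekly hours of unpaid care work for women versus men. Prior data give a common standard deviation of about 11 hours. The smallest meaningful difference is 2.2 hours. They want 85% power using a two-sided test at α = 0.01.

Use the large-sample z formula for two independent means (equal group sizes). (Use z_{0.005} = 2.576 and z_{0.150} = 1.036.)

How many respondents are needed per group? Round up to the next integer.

n = (z_{α/2} + z_β)² · (σ₁² + σ₂²) / δ²
  = (2.576 + 1.036)² · (2·11² = 242) / 2.2²
  = 13.0465 · 242 / 4.84
  = 652.33
Round up → n = 653 per group.

n = 653 per group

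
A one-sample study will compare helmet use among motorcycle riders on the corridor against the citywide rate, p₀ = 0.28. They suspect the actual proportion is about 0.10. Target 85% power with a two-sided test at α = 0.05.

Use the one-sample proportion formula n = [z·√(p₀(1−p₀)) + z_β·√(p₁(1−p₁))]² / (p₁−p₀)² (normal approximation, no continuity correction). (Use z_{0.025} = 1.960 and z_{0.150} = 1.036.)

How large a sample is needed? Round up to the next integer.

n = [z_{α/2}·√(p₀q₀) + z_β·√(p₁q₁)]² / (p₁ − p₀)²
  = [1.960·√(0.28·0.72) + 1.036·√(0.10·0.90)]² / (-0.18)²
  = [1.960·0.4490 + 1.036·0.3000]² / 0.0324
  = [1.1908]² / 0.0324
  = 43.77
Round up → n = 44.

n = 44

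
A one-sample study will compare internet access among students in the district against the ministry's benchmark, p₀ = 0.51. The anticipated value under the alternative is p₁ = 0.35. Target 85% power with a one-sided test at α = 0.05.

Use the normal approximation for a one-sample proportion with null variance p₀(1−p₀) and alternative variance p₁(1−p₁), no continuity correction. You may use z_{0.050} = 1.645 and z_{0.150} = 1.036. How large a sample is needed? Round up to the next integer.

n = 68

n = [z_α·√(p₀q₀) + z_β·√(p₁q₁)]² / (p₁ − p₀)²
  = [1.645·√(0.51·0.49) + 1.036·√(0.35·0.65)]² / (-0.16)²
  = [1.645·0.4999 + 1.036·0.4770]² / 0.0256
  = [1.3165]² / 0.0256
  = 67.70
Round up → n = 68.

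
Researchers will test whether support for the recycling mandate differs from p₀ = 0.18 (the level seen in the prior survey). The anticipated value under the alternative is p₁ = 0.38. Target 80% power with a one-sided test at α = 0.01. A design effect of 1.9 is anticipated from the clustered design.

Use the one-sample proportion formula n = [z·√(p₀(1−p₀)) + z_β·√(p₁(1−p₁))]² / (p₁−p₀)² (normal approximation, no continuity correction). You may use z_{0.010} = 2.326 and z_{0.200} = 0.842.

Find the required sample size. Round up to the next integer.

n = 81

n = [z_α·√(p₀q₀) + z_β·√(p₁q₁)]² / (p₁ − p₀)²
  = [2.326·√(0.18·0.82) + 0.842·√(0.38·0.62)]² / (0.20)²
  = [2.326·0.3842 + 0.842·0.4854]² / 0.0400
  = [1.3023]² / 0.0400
  = 42.40
Design effect: 1.9 × 42.40 = 80.56.
Round up → n = 81.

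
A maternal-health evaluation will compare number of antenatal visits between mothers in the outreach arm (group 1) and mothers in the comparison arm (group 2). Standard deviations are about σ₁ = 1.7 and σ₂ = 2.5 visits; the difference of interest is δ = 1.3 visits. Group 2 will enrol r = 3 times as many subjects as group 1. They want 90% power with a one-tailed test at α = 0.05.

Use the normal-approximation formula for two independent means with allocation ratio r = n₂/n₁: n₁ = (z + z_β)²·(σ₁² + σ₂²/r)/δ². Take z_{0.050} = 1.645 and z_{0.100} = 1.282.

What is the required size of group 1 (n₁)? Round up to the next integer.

n₁ = (z_α + z_β)² · (σ₁² + σ₂²/r) / δ²
   = (1.645 + 1.282)² · (1.7² + 2.5²/3) / 1.3²
   = 8.5673 · (2.89 + 2.0833) / 1.69
   = 8.5673 · 4.9733 / 1.69
   = 25.21
Round up → n₁ = 26; n₂ = r·n₁ = 3 × 26 = 78.

n₁ = 26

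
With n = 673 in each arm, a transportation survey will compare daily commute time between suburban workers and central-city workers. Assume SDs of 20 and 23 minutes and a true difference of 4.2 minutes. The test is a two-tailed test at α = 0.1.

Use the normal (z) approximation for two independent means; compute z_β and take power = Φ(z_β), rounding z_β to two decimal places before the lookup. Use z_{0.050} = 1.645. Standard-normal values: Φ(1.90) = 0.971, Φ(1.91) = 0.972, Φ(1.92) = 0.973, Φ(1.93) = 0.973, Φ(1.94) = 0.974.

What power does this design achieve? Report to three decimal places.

Power ≈ 0.973

z_β = δ·√(n/(σ₁²+σ₂²)) − z_{α/2}
    = 4.2 · √(673/929) − 1.645
    = 4.2 · 0.85114 − 1.645
    = 3.5748 − 1.645 = 1.9298 → 1.93
Power = Φ(1.93) = 0.973.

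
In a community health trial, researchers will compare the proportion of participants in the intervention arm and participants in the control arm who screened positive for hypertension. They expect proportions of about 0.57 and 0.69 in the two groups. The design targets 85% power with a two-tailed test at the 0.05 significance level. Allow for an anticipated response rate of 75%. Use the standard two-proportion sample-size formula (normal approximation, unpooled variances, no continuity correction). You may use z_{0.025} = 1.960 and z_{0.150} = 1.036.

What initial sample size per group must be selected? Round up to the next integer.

n = (z_{α/2} + z_β)² · [p₁(1−p₁) + p₂(1−p₂)] / (p₁ − p₂)²
  = (1.960 + 1.036)² · (0.57·0.43 + 0.69·0.31) / (-0.12)²
  = (2.996)² · (0.2451 + 0.2139) / 0.0144
  = 8.9760 · 0.4590 / 0.0144
  = 286.11
Adjust for 75% response: 286.11 / 0.75 = 381.48.
Round up → n = 382 per group.

n = 382 per group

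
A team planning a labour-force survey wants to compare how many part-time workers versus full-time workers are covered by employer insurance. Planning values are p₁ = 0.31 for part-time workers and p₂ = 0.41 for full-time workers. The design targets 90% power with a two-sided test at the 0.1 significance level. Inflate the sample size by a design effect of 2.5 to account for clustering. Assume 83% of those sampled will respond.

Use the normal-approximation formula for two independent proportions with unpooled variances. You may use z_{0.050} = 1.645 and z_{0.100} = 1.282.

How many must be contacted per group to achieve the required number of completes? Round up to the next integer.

n = 1177 per group

n = (z_{α/2} + z_β)² · [p₁(1−p₁) + p₂(1−p₂)] / (p₁ − p₂)²
  = (1.645 + 1.282)² · (0.31·0.69 + 0.41·0.59) / (-0.10)²
  = (2.927)² · (0.2139 + 0.2419) / 0.0100
  = 8.5673 · 0.4558 / 0.0100
  = 390.50
Design effect: 2.5 × 390.50 = 976.25.
Adjust for 83% response: 976.25 / 0.83 = 1176.20.
Round up → n = 1177 per group.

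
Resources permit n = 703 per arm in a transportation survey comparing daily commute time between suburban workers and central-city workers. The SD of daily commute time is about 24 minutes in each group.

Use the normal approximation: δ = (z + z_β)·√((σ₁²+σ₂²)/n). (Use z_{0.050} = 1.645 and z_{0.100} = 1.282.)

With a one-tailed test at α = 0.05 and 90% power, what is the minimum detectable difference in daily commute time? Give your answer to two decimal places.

δ = (z_α + z_β) · √((σ₁²+σ₂²)/n)
  = (1.645 + 1.282) · √(1152/703)
  = 2.927 · √1.6387
  = 2.927 · 1.2801
  = 3.7469

Minimum detectable difference ≈ 3.75 minutes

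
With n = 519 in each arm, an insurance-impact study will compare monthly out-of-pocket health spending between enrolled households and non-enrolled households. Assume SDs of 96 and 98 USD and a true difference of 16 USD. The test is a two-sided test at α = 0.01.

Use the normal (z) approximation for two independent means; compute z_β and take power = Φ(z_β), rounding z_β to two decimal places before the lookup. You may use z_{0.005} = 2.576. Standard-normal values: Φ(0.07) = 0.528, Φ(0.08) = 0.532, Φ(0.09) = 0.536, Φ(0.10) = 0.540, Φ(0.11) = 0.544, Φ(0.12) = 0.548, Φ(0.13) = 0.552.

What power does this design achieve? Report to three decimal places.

z_β = δ·√(n/(σ₁²+σ₂²)) − z_{α/2}
    = 16 · √(519/18820) − 2.576
    = 16 · 0.16606 − 2.576
    = 2.6570 − 2.576 = 0.0810 → 0.08
Power = Φ(0.08) = 0.532.

Power ≈ 0.532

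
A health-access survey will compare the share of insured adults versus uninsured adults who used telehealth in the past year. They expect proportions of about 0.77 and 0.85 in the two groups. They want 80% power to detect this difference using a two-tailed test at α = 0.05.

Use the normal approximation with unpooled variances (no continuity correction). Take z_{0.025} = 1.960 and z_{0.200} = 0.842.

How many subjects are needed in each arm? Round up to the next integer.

n = (z_{α/2} + z_β)² · [p₁(1−p₁) + p₂(1−p₂)] / (p₁ − p₂)²
  = (1.960 + 0.842)² · (0.77·0.23 + 0.85·0.15) / (-0.08)²
  = (2.802)² · (0.1771 + 0.1275) / 0.0064
  = 7.8512 · 0.3046 / 0.0064
  = 373.67
Round up → n = 374 per group.

n = 374 per group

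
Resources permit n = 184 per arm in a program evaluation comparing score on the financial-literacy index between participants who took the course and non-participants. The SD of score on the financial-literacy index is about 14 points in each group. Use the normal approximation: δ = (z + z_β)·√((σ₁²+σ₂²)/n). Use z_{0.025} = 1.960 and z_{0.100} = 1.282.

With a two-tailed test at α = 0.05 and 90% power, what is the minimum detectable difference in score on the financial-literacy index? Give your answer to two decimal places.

δ = (z_{α/2} + z_β) · √((σ₁²+σ₂²)/n)
  = (1.960 + 1.282) · √(392/184)
  = 3.242 · √2.1304
  = 3.242 · 1.4596
  = 4.7320

Minimum detectable difference ≈ 4.73 points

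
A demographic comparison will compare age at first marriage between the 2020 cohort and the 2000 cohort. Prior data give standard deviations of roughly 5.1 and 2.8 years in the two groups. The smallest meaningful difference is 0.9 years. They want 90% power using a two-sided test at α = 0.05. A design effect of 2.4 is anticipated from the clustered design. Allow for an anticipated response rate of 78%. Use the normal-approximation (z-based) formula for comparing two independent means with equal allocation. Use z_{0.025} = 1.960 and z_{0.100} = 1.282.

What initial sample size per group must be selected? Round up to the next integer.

n = (z_{α/2} + z_β)² · (σ₁² + σ₂²) / δ²
  = (1.960 + 1.282)² · (5.1² + 2.8² = 33.85) / 0.9²
  = 10.5106 · 33.85 / 0.81
  = 439.24
Design effect: 2.4 × 439.24 = 1054.17.
Adjust for 78% response: 1054.17 / 0.78 = 1351.50.
Round up → n = 1352 per group.

n = 1352 per group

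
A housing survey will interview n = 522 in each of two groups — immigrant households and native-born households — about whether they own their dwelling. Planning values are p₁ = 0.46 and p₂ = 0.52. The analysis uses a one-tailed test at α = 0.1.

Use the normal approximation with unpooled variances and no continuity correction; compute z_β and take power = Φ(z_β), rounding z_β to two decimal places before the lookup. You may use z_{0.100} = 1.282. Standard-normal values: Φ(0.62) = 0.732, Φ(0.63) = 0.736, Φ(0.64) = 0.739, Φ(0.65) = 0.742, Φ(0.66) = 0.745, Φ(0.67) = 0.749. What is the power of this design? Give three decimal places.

z_β = |p₁−p₂|·√(n/[p₁q₁+p₂q₂]) − z_α
    = 0.06 · √(522/0.4980) − 1.282
    = 0.06 · 32.3758 − 1.282
    = 1.9425 − 1.282 = 0.6605 → 0.66
Power = Φ(0.66) = 0.745.

Power ≈ 0.745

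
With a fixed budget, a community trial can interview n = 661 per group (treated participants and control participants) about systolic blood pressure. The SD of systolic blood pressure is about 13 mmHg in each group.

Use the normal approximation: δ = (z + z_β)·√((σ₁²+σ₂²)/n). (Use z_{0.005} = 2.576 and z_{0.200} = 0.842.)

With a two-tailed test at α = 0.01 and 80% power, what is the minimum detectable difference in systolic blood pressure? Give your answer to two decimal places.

Minimum detectable difference ≈ 2.44 mmHg

δ = (z_{α/2} + z_β) · √((σ₁²+σ₂²)/n)
  = (2.576 + 0.842) · √(338/661)
  = 3.418 · √0.51135
  = 3.418 · 0.7151
  = 2.4442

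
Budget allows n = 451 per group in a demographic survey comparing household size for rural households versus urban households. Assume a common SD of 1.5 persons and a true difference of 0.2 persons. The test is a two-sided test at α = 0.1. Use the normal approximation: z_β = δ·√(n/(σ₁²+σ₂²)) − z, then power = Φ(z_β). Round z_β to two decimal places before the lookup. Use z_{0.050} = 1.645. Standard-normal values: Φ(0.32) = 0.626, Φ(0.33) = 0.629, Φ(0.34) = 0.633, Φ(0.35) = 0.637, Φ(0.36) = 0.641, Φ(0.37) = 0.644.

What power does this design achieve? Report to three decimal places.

z_β = δ·√(n/(σ₁²+σ₂²)) − z_{α/2}
    = 0.2 · √(451/4.5) − 1.645
    = 0.2 · 10.01110 − 1.645
    = 2.0022 − 1.645 = 0.3572 → 0.36
Power = Φ(0.36) = 0.641.

Power ≈ 0.641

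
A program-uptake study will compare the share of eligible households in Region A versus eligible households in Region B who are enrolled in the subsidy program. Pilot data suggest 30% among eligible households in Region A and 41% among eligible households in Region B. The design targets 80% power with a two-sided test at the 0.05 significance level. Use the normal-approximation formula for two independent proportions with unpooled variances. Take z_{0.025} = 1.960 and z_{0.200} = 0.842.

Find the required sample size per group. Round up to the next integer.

n = 294 per group

n = (z_{α/2} + z_β)² · [p₁(1−p₁) + p₂(1−p₂)] / (p₁ − p₂)²
  = (1.960 + 0.842)² · (0.30·0.70 + 0.41·0.59) / (-0.11)²
  = (2.802)² · (0.2100 + 0.2419) / 0.0121
  = 7.8512 · 0.4519 / 0.0121
  = 293.22
Round up → n = 294 per group.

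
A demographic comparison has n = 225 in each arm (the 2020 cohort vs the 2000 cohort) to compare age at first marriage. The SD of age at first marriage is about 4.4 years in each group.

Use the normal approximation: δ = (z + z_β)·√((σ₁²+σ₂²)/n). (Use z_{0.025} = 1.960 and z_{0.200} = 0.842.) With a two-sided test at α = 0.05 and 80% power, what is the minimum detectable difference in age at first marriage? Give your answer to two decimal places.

δ = (z_{α/2} + z_β) · √((σ₁²+σ₂²)/n)
  = (1.960 + 0.842) · √(38.72/225)
  = 2.802 · √0.17209
  = 2.802 · 0.4148
  = 1.1624

Minimum detectable difference ≈ 1.16 years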